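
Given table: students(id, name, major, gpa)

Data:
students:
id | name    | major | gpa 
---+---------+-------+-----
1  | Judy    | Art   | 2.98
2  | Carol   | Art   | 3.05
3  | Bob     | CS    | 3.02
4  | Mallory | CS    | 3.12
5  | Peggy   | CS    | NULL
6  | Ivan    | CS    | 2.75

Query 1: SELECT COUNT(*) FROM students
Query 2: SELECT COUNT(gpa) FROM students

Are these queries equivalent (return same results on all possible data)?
No, not equivalent

Query 1 returns: [(6,)]
Query 2 returns: [(5,)]

Reason: COUNT(*) includes NULLs, COUNT(column) excludes them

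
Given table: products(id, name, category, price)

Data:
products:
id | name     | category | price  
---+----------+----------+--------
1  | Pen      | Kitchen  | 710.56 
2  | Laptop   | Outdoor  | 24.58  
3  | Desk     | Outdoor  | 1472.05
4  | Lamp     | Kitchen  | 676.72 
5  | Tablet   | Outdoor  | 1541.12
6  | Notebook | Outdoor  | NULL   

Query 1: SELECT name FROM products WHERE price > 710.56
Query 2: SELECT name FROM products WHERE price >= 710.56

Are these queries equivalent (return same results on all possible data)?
No, not equivalent

Query 1 returns: [('Desk',), ('Tablet',)]
Query 2 returns: [('Pen',), ('Desk',), ('Tablet',)]

Reason: > vs >= gives different results when price = 710.56 exists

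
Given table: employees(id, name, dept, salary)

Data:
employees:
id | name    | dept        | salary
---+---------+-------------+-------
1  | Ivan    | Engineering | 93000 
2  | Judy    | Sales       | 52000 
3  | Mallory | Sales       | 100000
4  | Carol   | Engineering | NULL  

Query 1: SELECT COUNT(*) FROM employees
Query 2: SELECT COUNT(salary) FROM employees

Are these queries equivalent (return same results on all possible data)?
No, not equivalent

Query 1 returns: [(4,)]
Query 2 returns: [(3,)]

Reason: COUNT(*) includes NULLs, COUNT(column) excludes them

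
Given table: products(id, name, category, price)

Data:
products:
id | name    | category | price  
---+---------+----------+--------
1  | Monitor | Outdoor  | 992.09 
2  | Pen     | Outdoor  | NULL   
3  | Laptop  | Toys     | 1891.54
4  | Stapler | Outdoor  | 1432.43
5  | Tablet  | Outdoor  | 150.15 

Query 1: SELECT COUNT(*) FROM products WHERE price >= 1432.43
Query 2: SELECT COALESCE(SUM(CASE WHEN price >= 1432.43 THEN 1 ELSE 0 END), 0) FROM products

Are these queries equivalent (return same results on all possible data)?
Yes, equivalent

Both queries return: [(2,)]

Reason: COUNT with WHERE vs conditional SUM (COALESCE handles empty-table NULL)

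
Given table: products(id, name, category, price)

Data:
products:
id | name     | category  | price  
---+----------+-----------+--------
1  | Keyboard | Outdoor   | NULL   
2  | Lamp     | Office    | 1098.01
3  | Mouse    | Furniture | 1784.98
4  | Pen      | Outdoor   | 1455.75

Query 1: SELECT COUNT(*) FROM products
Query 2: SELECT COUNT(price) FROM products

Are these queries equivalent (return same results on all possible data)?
No, not equivalent

Query 1 returns: [(4,)]
Query 2 returns: [(3,)]

Reason: COUNT(*) includes NULLs, COUNT(column) excludes them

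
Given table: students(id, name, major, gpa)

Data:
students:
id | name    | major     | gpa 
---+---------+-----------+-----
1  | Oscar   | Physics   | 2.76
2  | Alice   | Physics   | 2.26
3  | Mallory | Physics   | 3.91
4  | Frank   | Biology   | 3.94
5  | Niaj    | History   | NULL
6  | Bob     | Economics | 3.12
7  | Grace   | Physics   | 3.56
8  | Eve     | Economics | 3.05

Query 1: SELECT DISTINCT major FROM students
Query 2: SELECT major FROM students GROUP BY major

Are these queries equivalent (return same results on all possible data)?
Yes, equivalent

Both queries return: [('Biology',), ('Economics',), ('History',), ('Physics',)]

Reason: Both get unique majors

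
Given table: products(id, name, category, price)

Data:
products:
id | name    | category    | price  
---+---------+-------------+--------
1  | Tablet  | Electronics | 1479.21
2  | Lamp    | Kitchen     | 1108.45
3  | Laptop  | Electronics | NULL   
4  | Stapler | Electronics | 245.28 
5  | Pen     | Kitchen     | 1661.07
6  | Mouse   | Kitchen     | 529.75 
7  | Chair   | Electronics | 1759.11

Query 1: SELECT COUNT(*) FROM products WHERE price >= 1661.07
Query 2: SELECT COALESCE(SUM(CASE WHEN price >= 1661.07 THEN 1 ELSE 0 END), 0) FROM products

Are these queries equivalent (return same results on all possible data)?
Yes, equivalent

Both queries return: [(2,)]

Reason: COUNT with WHERE vs conditional SUM (COALESCE handles empty-table NULL)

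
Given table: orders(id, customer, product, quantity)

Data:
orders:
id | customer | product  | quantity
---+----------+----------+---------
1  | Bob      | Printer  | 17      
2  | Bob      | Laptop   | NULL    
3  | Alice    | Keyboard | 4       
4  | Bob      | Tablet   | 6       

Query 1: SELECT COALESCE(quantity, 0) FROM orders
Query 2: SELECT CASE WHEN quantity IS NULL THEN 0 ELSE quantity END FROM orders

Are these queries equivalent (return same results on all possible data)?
Yes, equivalent

Both queries return: [(0,), (4,), (6,), (17,)]

Reason: COALESCE vs CASE for NULL handling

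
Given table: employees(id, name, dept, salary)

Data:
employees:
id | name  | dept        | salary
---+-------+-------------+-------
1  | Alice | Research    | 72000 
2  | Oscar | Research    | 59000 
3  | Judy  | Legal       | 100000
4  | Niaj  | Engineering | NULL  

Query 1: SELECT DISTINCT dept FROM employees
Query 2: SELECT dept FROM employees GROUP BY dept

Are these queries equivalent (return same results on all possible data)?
Yes, equivalent

Both queries return: [('Engineering',), ('Legal',), ('Research',)]

Reason: Both get unique depts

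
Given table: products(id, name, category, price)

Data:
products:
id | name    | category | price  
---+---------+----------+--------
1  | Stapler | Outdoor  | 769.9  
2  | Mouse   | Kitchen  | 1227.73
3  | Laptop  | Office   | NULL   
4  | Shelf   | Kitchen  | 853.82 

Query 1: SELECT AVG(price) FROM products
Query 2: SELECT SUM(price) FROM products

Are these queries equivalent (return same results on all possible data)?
No, not equivalent

Query 1 returns: [(950.4833333333332,)]
Query 2 returns: [(2851.45,)]

Reason: AVG vs SUM give different aggregate values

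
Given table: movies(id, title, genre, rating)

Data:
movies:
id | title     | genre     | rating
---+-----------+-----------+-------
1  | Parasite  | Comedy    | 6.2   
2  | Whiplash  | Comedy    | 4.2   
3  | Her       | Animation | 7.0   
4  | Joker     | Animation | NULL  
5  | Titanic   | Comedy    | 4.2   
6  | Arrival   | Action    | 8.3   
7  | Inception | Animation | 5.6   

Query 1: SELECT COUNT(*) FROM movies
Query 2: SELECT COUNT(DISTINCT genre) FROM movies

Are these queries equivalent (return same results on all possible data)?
No, not equivalent

Query 1 returns: [(7,)]
Query 2 returns: [(3,)]

Reason: COUNT(*) counts rows, COUNT(DISTINCT genre) counts unique genres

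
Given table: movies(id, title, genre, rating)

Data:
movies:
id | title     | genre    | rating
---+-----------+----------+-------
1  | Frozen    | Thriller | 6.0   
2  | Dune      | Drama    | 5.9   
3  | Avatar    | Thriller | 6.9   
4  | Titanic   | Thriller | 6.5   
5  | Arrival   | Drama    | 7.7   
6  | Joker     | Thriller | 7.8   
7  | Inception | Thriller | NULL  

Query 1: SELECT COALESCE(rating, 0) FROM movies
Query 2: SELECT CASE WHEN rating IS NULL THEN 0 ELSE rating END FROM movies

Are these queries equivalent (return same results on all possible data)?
Yes, equivalent

Both queries return: [(0,), (5.9,), (6.0,), (6.5,), (6.9,), (7.7,), (7.8,)]

Reason: COALESCE vs CASE for NULL handling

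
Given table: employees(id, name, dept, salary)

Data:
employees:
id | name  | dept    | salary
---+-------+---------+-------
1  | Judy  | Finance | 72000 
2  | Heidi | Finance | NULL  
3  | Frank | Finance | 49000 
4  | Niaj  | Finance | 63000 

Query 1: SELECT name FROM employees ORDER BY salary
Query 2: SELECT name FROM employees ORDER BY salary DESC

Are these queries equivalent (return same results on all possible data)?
No, not equivalent

Query 1 returns: [('Heidi',), ('Frank',), ('Niaj',), ('Judy',)]
Query 2 returns: [('Judy',), ('Niaj',), ('Frank',), ('Heidi',)]

Reason: ASC vs DESC gives opposite ordering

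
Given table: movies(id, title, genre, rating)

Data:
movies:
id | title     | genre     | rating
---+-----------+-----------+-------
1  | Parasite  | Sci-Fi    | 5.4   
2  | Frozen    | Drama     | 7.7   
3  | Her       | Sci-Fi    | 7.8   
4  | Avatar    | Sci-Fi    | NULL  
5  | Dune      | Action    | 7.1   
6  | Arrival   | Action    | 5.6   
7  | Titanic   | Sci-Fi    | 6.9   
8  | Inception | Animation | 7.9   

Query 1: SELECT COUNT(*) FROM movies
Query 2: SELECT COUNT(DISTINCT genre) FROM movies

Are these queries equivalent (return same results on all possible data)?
No, not equivalent

Query 1 returns: [(8,)]
Query 2 returns: [(4,)]

Reason: COUNT(*) counts rows, COUNT(DISTINCT genre) counts unique genres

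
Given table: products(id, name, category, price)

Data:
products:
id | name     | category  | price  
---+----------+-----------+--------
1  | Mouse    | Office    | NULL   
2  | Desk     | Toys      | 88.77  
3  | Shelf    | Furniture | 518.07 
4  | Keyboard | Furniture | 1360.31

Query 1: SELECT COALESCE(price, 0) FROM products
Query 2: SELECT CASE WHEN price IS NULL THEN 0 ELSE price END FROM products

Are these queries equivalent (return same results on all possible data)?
Yes, equivalent

Both queries return: [(0,), (88.77,), (518.07,), (1360.31,)]

Reason: COALESCE vs CASE for NULL handling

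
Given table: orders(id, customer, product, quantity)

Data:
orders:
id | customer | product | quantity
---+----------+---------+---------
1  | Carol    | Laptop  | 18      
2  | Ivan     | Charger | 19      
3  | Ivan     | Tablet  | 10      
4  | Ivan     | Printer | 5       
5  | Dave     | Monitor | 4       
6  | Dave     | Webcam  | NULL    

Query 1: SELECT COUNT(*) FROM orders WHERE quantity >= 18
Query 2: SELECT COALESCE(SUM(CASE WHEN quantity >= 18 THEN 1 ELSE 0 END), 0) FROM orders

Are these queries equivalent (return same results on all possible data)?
Yes, equivalent

Both queries return: [(2,)]

Reason: COUNT with WHERE vs conditional SUM (COALESCE handles empty-table NULL)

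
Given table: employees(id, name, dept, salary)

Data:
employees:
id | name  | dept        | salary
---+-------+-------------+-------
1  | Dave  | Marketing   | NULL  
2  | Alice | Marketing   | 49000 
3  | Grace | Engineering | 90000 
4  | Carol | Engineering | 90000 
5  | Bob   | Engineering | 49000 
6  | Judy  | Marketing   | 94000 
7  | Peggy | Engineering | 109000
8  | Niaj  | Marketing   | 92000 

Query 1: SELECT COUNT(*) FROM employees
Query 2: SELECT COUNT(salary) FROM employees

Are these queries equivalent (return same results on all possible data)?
No, not equivalent

Query 1 returns: [(8,)]
Query 2 returns: [(7,)]

Reason: COUNT(*) includes NULLs, COUNT(column) excludes them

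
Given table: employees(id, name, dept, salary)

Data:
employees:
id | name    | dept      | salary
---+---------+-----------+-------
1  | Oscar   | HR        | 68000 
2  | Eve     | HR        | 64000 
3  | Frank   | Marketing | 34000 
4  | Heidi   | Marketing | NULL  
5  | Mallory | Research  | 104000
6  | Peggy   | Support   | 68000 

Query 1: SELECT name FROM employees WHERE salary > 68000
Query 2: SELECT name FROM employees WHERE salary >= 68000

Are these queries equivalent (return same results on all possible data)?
No, not equivalent

Query 1 returns: [('Mallory',)]
Query 2 returns: [('Oscar',), ('Mallory',), ('Peggy',)]

Reason: > vs >= gives different results when salary = 68000 exists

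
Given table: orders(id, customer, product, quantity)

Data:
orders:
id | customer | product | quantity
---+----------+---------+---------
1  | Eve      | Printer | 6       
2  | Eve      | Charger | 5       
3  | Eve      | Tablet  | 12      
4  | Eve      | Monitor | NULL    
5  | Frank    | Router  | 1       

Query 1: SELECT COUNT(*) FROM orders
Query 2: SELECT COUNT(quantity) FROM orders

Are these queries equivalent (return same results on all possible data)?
No, not equivalent

Query 1 returns: [(5,)]
Query 2 returns: [(4,)]

Reason: COUNT(*) includes NULLs, COUNT(column) excludes them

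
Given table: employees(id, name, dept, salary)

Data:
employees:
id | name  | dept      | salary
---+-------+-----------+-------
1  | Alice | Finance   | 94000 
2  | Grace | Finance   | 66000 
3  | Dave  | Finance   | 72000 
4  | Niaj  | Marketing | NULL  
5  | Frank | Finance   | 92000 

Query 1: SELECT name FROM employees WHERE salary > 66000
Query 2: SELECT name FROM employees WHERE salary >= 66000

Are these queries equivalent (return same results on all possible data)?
No, not equivalent

Query 1 returns: [('Alice',), ('Dave',), ('Frank',)]
Query 2 returns: [('Alice',), ('Grace',), ('Dave',), ('Frank',)]

Reason: > vs >= gives different results when salary = 66000 exists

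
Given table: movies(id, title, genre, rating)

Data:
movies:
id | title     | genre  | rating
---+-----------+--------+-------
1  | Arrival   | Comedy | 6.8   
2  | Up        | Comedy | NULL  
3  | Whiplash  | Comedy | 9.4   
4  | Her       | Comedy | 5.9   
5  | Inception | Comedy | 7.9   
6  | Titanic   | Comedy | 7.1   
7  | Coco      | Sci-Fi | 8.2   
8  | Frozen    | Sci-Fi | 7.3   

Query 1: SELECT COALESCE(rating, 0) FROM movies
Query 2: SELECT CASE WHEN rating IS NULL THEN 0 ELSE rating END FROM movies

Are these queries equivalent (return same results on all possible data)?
Yes, equivalent

Both queries return: [(0,), (5.9,), (6.8,), (7.1,), (7.3,), (7.9,), (8.2,), (9.4,)]

Reason: COALESCE vs CASE for NULL handling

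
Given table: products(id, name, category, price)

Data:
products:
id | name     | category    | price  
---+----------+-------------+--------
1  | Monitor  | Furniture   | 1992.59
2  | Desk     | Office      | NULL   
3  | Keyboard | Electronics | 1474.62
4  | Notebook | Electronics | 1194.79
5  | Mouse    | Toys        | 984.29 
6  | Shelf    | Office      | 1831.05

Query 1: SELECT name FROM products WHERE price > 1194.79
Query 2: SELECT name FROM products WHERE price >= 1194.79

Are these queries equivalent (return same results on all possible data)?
No, not equivalent

Query 1 returns: [('Monitor',), ('Keyboard',), ('Shelf',)]
Query 2 returns: [('Monitor',), ('Keyboard',), ('Notebook',), ('Shelf',)]

Reason: > vs >= gives different results when price = 1194.79 exists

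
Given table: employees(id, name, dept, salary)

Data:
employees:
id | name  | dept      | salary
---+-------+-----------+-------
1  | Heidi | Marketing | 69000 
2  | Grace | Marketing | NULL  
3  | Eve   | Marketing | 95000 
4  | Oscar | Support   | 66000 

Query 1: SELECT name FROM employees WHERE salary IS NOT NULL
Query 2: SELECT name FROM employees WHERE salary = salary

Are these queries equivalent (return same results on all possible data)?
Yes, equivalent

Both queries return: [('Eve',), ('Heidi',), ('Oscar',)]

Reason: IS NOT NULL vs self-equality (both exclude NULLs)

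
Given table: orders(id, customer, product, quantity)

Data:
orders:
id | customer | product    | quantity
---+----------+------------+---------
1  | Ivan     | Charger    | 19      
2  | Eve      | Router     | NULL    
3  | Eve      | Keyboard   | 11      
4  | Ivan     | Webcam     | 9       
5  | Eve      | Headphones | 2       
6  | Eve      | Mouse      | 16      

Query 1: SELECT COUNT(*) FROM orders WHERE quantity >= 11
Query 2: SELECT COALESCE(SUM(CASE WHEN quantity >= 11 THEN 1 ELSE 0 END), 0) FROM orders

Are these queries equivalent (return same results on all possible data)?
Yes, equivalent

Both queries return: [(3,)]

Reason: COUNT with WHERE vs conditional SUM (COALESCE handles empty-table NULL)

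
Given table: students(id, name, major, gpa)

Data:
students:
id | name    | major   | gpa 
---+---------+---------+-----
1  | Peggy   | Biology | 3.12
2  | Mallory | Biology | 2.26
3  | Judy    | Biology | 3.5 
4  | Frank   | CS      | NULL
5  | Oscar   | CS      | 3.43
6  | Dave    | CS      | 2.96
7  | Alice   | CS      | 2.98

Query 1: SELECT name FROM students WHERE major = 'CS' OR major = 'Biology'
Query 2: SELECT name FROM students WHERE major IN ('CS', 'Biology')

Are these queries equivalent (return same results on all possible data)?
Yes, equivalent

Both queries return: [('Alice',), ('Dave',), ('Frank',), ('Judy',), ('Mallory',), ('Oscar',), ('Peggy',)]

Reason: OR vs IN are equivalent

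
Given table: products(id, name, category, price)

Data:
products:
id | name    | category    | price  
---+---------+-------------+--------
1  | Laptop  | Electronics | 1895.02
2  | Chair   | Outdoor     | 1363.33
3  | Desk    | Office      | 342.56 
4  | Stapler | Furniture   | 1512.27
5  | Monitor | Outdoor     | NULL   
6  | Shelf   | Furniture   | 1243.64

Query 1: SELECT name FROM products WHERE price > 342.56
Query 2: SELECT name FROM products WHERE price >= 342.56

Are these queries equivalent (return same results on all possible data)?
No, not equivalent

Query 1 returns: [('Laptop',), ('Chair',), ('Stapler',), ('Shelf',)]
Query 2 returns: [('Laptop',), ('Chair',), ('Desk',), ('Stapler',), ('Shelf',)]

Reason: > vs >= gives different results when price = 342.56 exists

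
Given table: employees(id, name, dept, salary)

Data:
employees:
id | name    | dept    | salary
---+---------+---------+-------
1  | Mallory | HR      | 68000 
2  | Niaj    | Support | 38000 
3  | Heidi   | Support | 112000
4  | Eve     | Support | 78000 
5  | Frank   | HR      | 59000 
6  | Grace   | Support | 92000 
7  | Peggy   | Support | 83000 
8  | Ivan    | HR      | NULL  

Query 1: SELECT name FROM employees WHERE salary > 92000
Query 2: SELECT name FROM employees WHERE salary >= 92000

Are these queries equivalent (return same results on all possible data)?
No, not equivalent

Query 1 returns: [('Heidi',)]
Query 2 returns: [('Heidi',), ('Grace',)]

Reason: > vs >= gives different results when salary = 92000 exists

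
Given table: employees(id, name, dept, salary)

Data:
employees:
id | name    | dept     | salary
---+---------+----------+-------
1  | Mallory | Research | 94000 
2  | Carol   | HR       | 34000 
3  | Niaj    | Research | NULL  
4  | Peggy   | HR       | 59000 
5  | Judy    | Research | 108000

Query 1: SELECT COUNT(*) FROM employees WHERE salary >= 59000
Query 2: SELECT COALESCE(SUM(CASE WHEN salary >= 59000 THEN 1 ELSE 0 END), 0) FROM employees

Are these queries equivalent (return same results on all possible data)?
Yes, equivalent

Both queries return: [(3,)]

Reason: COUNT with WHERE vs conditional SUM (COALESCE handles empty-table NULL)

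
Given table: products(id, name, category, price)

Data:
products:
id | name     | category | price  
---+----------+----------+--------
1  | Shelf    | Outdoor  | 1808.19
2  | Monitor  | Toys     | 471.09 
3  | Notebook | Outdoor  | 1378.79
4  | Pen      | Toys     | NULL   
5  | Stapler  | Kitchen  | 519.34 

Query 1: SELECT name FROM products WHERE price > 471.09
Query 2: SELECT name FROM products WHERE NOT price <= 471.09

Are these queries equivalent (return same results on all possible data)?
Yes, equivalent

Both queries return: [('Notebook',), ('Shelf',), ('Stapler',)]

Reason: Both filter price > 471.09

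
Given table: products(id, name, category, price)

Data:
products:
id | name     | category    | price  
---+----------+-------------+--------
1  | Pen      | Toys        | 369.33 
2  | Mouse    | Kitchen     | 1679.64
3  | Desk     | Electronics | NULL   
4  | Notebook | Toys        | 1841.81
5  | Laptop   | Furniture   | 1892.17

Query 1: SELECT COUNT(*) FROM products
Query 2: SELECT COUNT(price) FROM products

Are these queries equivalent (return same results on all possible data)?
No, not equivalent

Query 1 returns: [(5,)]
Query 2 returns: [(4,)]

Reason: COUNT(*) includes NULLs, COUNT(column) excludes them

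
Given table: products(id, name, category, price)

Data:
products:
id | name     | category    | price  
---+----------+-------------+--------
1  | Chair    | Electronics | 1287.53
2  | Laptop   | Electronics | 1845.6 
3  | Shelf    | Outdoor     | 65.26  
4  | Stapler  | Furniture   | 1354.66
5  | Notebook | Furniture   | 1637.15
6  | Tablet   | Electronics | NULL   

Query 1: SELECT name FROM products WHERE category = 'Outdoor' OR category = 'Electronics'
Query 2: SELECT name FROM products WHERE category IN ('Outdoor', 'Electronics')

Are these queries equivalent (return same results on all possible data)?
Yes, equivalent

Both queries return: [('Chair',), ('Laptop',), ('Shelf',), ('Tablet',)]

Reason: OR vs IN are equivalent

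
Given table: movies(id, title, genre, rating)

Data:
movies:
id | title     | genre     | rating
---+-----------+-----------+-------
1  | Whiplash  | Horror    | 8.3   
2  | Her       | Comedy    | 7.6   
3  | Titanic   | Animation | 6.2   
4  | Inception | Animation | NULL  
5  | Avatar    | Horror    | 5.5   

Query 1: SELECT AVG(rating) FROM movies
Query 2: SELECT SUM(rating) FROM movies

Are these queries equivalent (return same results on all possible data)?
No, not equivalent

Query 1 returns: [(6.9,)]
Query 2 returns: [(27.6,)]

Reason: AVG vs SUM give different aggregate values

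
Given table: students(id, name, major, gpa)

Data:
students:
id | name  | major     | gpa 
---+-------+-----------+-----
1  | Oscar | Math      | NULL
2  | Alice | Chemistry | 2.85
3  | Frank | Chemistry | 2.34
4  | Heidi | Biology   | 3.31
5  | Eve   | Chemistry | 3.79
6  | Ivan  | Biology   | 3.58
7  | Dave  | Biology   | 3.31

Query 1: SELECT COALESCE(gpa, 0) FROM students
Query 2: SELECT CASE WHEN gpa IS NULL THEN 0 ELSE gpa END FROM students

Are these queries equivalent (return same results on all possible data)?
Yes, equivalent

Both queries return: [(0,), (2.34,), (2.85,), (3.31,), (3.31,), (3.58,), (3.79,)]

Reason: COALESCE vs CASE for NULL handling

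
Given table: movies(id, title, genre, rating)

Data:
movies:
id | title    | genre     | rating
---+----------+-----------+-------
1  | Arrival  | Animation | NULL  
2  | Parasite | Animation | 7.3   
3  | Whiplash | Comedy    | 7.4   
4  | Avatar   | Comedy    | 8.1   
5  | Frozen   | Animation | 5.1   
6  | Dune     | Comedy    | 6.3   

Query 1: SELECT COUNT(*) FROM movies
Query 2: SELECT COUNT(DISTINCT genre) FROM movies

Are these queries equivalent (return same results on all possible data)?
No, not equivalent

Query 1 returns: [(6,)]
Query 2 returns: [(2,)]

Reason: COUNT(*) counts rows, COUNT(DISTINCT genre) counts unique genres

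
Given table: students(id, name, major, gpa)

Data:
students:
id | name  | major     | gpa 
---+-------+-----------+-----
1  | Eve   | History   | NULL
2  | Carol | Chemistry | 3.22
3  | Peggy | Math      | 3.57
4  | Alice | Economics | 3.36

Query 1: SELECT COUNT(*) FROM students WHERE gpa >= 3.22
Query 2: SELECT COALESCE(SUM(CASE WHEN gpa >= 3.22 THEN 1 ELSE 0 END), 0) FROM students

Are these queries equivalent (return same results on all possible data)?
Yes, equivalent

Both queries return: [(3,)]

Reason: COUNT with WHERE vs conditional SUM (COALESCE handles empty-table NULL)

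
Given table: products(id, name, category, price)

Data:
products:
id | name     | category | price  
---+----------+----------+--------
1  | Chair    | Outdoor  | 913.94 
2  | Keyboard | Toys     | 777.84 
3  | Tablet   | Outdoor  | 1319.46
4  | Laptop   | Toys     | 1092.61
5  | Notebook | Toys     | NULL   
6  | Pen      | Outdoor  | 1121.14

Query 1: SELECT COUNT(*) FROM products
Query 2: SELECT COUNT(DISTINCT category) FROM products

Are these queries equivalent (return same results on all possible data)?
No, not equivalent

Query 1 returns: [(6,)]
Query 2 returns: [(2,)]

Reason: COUNT(*) counts rows, COUNT(DISTINCT category) counts unique categorys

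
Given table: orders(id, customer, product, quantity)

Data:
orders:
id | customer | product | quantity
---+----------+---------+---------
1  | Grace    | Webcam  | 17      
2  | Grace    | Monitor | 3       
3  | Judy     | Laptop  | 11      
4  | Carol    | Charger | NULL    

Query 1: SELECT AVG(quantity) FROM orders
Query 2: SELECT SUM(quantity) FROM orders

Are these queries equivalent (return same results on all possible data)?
No, not equivalent

Query 1 returns: [(10.333333333333334,)]
Query 2 returns: [(31,)]

Reason: AVG vs SUM give different aggregate values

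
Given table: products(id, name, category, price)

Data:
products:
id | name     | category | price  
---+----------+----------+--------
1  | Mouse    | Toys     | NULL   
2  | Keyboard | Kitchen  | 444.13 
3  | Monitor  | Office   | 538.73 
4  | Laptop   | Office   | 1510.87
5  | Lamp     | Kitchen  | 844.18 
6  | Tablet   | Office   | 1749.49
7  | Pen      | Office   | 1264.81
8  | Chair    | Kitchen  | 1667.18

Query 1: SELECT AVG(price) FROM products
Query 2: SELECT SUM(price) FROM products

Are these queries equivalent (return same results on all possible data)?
No, not equivalent

Query 1 returns: [(1145.6271428571429,)]
Query 2 returns: [(8019.389999999999,)]

Reason: AVG vs SUM give different aggregate values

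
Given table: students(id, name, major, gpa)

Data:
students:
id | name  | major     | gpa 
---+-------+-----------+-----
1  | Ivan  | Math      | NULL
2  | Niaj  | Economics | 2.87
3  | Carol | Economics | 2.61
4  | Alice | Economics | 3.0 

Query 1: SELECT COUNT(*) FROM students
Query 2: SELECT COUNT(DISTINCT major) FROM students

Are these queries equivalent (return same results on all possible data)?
No, not equivalent

Query 1 returns: [(4,)]
Query 2 returns: [(2,)]

Reason: COUNT(*) counts rows, COUNT(DISTINCT major) counts unique majors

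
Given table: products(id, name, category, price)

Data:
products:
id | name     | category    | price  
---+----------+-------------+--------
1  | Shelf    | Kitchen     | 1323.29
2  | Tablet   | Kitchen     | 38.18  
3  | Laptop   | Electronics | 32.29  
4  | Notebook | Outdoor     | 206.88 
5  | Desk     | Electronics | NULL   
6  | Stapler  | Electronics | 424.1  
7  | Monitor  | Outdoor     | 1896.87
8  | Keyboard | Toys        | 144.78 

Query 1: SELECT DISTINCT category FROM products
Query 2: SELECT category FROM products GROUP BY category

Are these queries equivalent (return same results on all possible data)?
Yes, equivalent

Both queries return: [('Electronics',), ('Kitchen',), ('Outdoor',), ('Toys',)]

Reason: Both get unique categorys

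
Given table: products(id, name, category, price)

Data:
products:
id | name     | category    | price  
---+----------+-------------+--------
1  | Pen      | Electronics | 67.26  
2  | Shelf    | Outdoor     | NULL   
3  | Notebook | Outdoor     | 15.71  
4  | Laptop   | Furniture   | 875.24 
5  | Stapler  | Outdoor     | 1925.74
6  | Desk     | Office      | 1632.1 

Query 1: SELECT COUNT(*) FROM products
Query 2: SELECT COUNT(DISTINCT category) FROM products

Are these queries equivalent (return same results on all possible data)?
No, not equivalent

Query 1 returns: [(6,)]
Query 2 returns: [(4,)]

Reason: COUNT(*) counts rows, COUNT(DISTINCT category) counts unique categorys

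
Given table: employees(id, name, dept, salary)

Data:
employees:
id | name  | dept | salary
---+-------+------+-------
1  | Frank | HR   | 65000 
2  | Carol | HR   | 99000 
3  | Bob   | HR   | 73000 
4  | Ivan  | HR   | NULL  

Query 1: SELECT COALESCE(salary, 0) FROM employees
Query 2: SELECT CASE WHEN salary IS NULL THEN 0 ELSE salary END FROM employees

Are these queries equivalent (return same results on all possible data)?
Yes, equivalent

Both queries return: [(0,), (65000,), (73000,), (99000,)]

Reason: COALESCE vs CASE for NULL handling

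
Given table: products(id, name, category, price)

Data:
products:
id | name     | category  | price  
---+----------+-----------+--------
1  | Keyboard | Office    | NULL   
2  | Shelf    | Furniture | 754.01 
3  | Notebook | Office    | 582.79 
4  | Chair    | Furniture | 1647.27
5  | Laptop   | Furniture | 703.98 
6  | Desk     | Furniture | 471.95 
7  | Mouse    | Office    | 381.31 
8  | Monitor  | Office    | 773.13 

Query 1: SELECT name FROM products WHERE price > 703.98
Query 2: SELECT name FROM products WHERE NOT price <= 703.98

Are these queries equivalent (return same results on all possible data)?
Yes, equivalent

Both queries return: [('Chair',), ('Monitor',), ('Shelf',)]

Reason: Both filter price > 703.98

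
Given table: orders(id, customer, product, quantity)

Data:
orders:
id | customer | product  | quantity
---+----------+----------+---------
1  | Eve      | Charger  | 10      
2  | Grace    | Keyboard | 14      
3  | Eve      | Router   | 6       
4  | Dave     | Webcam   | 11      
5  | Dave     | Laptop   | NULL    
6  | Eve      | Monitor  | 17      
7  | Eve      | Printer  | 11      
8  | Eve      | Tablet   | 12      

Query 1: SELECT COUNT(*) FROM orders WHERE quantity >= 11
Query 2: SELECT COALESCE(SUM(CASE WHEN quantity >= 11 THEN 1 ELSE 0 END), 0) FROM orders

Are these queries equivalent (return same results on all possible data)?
Yes, equivalent

Both queries return: [(5,)]

Reason: COUNT with WHERE vs conditional SUM (COALESCE handles empty-table NULL)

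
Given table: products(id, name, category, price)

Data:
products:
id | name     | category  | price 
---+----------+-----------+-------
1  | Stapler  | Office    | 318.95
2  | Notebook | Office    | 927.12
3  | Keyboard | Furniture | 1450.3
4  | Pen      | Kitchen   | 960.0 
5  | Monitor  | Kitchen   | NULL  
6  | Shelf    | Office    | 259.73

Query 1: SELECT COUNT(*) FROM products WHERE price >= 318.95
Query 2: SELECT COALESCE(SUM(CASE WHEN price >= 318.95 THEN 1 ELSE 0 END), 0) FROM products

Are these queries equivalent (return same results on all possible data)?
Yes, equivalent

Both queries return: [(4,)]

Reason: COUNT with WHERE vs conditional SUM (COALESCE handles empty-table NULL)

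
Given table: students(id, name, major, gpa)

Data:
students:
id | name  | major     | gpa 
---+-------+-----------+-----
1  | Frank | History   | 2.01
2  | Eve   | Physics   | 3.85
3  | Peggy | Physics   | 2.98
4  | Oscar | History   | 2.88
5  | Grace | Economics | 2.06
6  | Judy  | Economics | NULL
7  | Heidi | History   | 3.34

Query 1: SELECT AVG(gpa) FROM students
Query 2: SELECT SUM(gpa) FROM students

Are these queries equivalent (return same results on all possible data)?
No, not equivalent

Query 1 returns: [(2.8533333333333335,)]
Query 2 returns: [(17.12,)]

Reason: AVG vs SUM give different aggregate values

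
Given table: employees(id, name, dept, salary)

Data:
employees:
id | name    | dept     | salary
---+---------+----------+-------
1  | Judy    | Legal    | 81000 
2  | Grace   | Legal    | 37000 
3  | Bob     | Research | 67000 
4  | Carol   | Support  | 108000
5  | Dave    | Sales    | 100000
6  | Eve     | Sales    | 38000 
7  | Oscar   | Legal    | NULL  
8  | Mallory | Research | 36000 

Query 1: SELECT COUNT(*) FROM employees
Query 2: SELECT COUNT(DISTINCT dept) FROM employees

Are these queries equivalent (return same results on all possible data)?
No, not equivalent

Query 1 returns: [(8,)]
Query 2 returns: [(4,)]

Reason: COUNT(*) counts rows, COUNT(DISTINCT dept) counts unique depts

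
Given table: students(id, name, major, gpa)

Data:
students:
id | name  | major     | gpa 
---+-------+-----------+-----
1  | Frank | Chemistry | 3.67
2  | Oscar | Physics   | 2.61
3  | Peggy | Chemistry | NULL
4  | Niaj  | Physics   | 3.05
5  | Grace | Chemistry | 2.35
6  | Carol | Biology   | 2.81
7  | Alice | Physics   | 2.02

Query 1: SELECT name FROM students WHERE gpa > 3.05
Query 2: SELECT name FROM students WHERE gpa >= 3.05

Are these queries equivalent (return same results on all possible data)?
No, not equivalent

Query 1 returns: [('Frank',)]
Query 2 returns: [('Frank',), ('Niaj',)]

Reason: > vs >= gives different results when gpa = 3.05 exists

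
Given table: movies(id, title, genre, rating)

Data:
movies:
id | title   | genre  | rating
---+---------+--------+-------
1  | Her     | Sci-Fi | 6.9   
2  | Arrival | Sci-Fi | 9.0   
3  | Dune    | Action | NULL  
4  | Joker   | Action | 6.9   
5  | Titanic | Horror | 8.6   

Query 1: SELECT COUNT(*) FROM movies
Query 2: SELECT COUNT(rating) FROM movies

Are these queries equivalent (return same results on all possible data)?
No, not equivalent

Query 1 returns: [(5,)]
Query 2 returns: [(4,)]

Reason: COUNT(*) includes NULLs, COUNT(column) excludes them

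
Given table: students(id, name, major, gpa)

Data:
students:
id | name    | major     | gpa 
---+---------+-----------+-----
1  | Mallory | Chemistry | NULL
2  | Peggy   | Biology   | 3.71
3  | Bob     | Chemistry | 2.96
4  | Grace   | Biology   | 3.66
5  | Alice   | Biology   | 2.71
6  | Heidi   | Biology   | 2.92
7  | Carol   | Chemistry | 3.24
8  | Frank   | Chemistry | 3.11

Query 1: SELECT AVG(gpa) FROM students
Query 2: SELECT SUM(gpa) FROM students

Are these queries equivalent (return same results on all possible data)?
No, not equivalent

Query 1 returns: [(3.187142857142857,)]
Query 2 returns: [(22.31,)]

Reason: AVG vs SUM give different aggregate values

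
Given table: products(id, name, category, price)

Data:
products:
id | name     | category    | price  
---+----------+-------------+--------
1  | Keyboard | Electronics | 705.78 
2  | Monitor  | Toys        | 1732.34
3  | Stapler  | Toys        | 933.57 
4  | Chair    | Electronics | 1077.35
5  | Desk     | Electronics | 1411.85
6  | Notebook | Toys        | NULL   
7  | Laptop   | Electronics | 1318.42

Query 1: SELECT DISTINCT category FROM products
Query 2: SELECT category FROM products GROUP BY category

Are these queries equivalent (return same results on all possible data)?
Yes, equivalent

Both queries return: [('Electronics',), ('Toys',)]

Reason: Both get unique categorys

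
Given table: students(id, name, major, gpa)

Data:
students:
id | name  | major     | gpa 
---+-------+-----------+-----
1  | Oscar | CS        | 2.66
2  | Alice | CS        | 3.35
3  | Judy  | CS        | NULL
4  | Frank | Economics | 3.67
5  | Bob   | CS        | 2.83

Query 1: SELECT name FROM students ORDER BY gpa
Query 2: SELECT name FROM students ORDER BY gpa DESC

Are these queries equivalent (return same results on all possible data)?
No, not equivalent

Query 1 returns: [('Judy',), ('Oscar',), ('Bob',), ('Alice',), ('Frank',)]
Query 2 returns: [('Frank',), ('Alice',), ('Bob',), ('Oscar',), ('Judy',)]

Reason: ASC vs DESC gives opposite ordering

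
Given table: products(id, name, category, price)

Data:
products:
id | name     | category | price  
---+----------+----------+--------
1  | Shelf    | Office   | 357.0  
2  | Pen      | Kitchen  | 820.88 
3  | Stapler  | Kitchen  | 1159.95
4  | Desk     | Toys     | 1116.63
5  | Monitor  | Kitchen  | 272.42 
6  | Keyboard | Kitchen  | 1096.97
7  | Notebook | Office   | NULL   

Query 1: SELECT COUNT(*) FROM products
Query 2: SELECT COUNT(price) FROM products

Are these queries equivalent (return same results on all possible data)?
No, not equivalent

Query 1 returns: [(7,)]
Query 2 returns: [(6,)]

Reason: COUNT(*) includes NULLs, COUNT(column) excludes them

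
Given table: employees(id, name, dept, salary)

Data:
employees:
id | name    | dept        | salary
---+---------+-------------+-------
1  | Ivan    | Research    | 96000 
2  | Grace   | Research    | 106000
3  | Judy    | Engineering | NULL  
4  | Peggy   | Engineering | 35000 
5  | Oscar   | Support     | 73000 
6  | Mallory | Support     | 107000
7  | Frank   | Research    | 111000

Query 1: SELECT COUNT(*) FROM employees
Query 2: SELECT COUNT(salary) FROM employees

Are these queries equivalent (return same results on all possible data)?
No, not equivalent

Query 1 returns: [(7,)]
Query 2 returns: [(6,)]

Reason: COUNT(*) includes NULLs, COUNT(column) excludes them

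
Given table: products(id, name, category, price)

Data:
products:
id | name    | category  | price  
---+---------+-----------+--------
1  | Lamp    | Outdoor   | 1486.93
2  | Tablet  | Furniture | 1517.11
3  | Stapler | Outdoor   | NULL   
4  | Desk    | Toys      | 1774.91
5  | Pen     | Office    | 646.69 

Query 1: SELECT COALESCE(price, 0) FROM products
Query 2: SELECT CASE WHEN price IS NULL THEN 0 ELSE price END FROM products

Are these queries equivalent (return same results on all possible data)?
Yes, equivalent

Both queries return: [(0,), (646.69,), (1486.93,), (1517.11,), (1774.91,)]

Reason: COALESCE vs CASE for NULL handling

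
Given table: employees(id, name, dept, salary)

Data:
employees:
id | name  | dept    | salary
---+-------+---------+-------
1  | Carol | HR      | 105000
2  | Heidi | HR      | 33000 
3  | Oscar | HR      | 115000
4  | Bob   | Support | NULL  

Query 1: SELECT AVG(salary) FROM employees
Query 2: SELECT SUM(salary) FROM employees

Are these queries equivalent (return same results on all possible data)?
No, not equivalent

Query 1 returns: [(84333.33333333333,)]
Query 2 returns: [(253000,)]

Reason: AVG vs SUM give different aggregate values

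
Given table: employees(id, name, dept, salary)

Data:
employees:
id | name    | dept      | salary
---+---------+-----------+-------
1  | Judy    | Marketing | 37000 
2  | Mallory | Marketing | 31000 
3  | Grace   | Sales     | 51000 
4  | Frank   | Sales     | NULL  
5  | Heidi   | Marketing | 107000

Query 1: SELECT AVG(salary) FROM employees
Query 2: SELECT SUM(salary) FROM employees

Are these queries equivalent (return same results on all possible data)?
No, not equivalent

Query 1 returns: [(56500.0,)]
Query 2 returns: [(226000,)]

Reason: AVG vs SUM give different aggregate values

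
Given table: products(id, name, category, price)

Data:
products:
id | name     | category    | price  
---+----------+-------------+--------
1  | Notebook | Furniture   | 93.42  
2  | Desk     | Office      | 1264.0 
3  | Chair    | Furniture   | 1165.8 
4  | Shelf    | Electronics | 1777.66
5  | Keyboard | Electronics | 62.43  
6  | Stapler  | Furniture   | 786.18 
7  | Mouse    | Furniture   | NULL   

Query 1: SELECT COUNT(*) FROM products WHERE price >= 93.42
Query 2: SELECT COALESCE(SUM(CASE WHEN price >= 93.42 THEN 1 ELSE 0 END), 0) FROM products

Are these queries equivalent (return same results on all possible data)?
Yes, equivalent

Both queries return: [(5,)]

Reason: COUNT with WHERE vs conditional SUM (COALESCE handles empty-table NULL)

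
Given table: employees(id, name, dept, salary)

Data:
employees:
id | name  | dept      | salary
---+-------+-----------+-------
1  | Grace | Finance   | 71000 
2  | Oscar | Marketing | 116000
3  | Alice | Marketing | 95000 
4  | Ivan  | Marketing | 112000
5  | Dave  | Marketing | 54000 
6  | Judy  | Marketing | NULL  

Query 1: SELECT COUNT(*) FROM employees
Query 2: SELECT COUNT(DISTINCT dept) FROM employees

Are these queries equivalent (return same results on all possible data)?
No, not equivalent

Query 1 returns: [(6,)]
Query 2 returns: [(2,)]

Reason: COUNT(*) counts rows, COUNT(DISTINCT dept) counts unique depts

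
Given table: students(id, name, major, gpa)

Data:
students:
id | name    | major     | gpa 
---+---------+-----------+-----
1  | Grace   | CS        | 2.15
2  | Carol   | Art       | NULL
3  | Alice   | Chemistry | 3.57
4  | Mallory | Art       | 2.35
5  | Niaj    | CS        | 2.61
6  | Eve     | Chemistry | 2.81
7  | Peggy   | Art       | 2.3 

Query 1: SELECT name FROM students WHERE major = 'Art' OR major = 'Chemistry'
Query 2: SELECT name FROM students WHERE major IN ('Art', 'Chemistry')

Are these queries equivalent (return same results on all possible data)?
Yes, equivalent

Both queries return: [('Alice',), ('Carol',), ('Eve',), ('Mallory',), ('Peggy',)]

Reason: OR vs IN are equivalent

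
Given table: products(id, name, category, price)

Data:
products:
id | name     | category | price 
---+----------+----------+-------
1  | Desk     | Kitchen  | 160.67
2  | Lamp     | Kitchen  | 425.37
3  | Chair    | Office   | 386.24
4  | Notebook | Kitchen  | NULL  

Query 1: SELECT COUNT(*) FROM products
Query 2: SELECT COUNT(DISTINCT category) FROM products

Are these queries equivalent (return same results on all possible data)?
No, not equivalent

Query 1 returns: [(4,)]
Query 2 returns: [(2,)]

Reason: COUNT(*) counts rows, COUNT(DISTINCT category) counts unique categorys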